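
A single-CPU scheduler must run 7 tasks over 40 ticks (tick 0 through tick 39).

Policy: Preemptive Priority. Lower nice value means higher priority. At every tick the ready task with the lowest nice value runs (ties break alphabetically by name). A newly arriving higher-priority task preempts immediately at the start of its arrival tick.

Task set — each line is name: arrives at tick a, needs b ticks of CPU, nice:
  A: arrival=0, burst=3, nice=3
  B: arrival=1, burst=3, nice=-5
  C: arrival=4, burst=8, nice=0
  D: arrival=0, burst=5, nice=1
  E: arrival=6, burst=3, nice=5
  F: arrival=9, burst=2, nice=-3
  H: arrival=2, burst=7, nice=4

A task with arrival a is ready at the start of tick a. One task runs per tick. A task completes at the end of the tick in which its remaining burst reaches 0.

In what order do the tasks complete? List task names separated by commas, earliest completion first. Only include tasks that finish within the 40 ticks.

completion order = B, F, C, D, A, H, E

t=0: ready={A,D} → run D
t=1: ready={A,B,D} → run B
t=2: ready={A,B,D,H} → run B
t=3: ready={A,B,D,H} → run B
t=4: ready={A,C,D,H} → run C
t=5: ready={A,C,D,H} → run C
t=6: ready={A,C,D,E,H} → run C
t=7: ready={A,C,D,E,H} → run C
t=8: ready={A,C,D,E,H} → run C
t=9: ready={A,C,D,E,F,H} → run F
t=10: ready={A,C,D,E,F,H} → run F
t=11: ready={A,C,D,E,H} → run C
t=12: ready={A,C,D,E,H} → run C
t=13: ready={A,C,D,E,H} → run C
t=14: ready={A,D,E,H} → run D
t=15: ready={A,D,E,H} → run D
t=16: ready={A,D,E,H} → run D
t=17: ready={A,D,E,H} → run D
t=18: ready={A,E,H} → run A
t=19: ready={A,E,H} → run A
t=20: ready={A,E,H} → run A
t=21: ready={E,H} → run H
t=22: ready={E,H} → run H
t=23: ready={E,H} → run H
t=24: ready={E,H} → run H
t=25: ready={E,H} → run H
t=26: ready={E,H} → run H
t=27: ready={E,H} → run H
t=28: ready={E} → run E
t=29: ready={E} → run E
t=30: ready={E} → run E
t=31: (idle)
t=32: (idle)
t=33: (idle)
t=34: (idle)
t=35: (idle)
t=36: (idle)
t=37: (idle)
t=38: (idle)
t=39: (idle)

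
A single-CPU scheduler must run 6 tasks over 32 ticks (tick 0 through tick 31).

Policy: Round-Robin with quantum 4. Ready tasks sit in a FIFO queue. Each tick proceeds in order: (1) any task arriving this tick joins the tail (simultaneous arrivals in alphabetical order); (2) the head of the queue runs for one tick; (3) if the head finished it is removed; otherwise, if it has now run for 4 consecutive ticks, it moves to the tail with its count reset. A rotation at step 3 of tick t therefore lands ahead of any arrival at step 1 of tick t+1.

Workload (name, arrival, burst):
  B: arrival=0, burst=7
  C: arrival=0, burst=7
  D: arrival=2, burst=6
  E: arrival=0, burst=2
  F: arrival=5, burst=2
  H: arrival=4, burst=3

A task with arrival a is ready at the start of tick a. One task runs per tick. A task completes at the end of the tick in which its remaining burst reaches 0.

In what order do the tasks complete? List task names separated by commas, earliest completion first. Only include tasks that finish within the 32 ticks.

t=0: queue=[B,C,E] q_used=0 → run B
t=1: queue=[B,C,E] q_used=1 → run B
t=2: queue=[B,C,E,D] q_used=2 → run B
t=3: queue=[B,C,E,D] q_used=3 → run B
t=4: queue=[C,E,D,B,H] q_used=0 → run C
t=5: queue=[C,E,D,B,H,F] q_used=1 → run C
t=6: queue=[C,E,D,B,H,F] q_used=2 → run C
t=7: queue=[C,E,D,B,H,F] q_used=3 → run C
t=8: queue=[E,D,B,H,F,C] q_used=0 → run E
t=9: queue=[E,D,B,H,F,C] q_used=1 → run E
t=10: queue=[D,B,H,F,C] q_used=0 → run D
t=11: queue=[D,B,H,F,C] q_used=1 → run D
t=12: queue=[D,B,H,F,C] q_used=2 → run D
t=13: queue=[D,B,H,F,C] q_used=3 → run D
t=14: queue=[B,H,F,C,D] q_used=0 → run B
t=15: queue=[B,H,F,C,D] q_used=1 → run B
t=16: queue=[B,H,F,C,D] q_used=2 → run B
t=17: queue=[H,F,C,D] q_used=0 → run H
t=18: queue=[H,F,C,D] q_used=1 → run H
t=19: queue=[H,F,C,D] q_used=2 → run H
t=20: queue=[F,C,D] q_used=0 → run F
t=21: queue=[F,C,D] q_used=1 → run F
t=22: queue=[C,D] q_used=0 → run C
t=23: queue=[C,D] q_used=1 → run C
t=24: queue=[C,D] q_used=2 → run C
t=25: queue=[D] q_used=0 → run D
t=26: queue=[D] q_used=1 → run D
t=27: (idle)
t=28: (idle)
t=29: (idle)
t=30: (idle)
t=31: (idle)

completion order = E, B, H, F, C, D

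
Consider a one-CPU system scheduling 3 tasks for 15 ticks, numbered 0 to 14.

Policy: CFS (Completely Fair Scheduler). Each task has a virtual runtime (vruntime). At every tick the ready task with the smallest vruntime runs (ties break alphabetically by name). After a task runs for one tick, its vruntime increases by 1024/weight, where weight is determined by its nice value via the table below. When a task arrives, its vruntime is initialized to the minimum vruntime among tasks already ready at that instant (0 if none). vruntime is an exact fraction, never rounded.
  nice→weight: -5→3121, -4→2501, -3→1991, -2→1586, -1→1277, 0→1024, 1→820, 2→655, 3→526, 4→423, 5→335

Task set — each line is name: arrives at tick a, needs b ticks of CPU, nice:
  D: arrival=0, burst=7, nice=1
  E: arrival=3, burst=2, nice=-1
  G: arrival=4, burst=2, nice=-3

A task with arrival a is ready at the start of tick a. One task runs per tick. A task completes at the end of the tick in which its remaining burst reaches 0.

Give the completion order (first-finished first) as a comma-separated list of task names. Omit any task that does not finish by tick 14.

t=0: vr[D=0] → run D
t=1: vr[D=256/205] → run D
t=2: vr[D=512/205] → run D
t=3: vr[D=768/205 E=768/205] → run D
t=4: vr[D=1024/205 E=768/205 G=768/205] → run E
t=5: vr[D=1024/205 E=1190656/261785 G=768/205] → run G
t=6: vr[D=1024/205 E=1190656/261785 G=1739008/408155] → run G
t=7: vr[D=1024/205 E=1190656/261785] → run E
t=8: vr[D=1024/205] → run D
t=9: vr[D=256/41] → run D
t=10: vr[D=1536/205] → run D
t=11: (idle)
t=12: (idle)
t=13: (idle)
t=14: (idle)

completion order = G, E, D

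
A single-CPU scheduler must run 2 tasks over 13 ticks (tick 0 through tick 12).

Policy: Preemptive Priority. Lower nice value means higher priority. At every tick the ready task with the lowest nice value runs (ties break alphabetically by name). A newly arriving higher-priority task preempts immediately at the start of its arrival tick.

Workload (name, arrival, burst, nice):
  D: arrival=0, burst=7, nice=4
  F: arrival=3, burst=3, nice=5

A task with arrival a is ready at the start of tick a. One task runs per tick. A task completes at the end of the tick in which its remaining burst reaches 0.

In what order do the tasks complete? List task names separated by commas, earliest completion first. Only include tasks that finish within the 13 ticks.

completion order = D, F

t=0: ready={D} → run D
t=1: ready={D} → run D
t=2: ready={D} → run D
t=3: ready={D,F} → run D
t=4: ready={D,F} → run D
t=5: ready={D,F} → run D
t=6: ready={D,F} → run D
t=7: ready={F} → run F
t=8: ready={F} → run F
t=9: ready={F} → run F
t=10: (idle)
t=11: (idle)
t=12: (idle)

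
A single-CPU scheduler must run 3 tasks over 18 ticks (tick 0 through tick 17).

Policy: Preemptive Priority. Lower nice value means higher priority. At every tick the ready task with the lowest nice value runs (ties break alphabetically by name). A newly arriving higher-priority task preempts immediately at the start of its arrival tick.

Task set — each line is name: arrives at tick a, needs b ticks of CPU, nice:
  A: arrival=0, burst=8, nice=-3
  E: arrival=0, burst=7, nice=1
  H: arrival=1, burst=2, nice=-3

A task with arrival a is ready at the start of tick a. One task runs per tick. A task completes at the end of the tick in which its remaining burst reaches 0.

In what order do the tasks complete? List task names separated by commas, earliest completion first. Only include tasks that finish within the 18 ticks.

completion order = A, H, E

t=0: ready={A,E} → run A
t=1: ready={A,E,H} → run A
t=2: ready={A,E,H} → run A
t=3: ready={A,E,H} → run A
t=4: ready={A,E,H} → run A
t=5: ready={A,E,H} → run A
t=6: ready={A,E,H} → run A
t=7: ready={A,E,H} → run A
t=8: ready={E,H} → run H
t=9: ready={E,H} → run H
t=10: ready={E} → run E
t=11: ready={E} → run E
t=12: ready={E} → run E
t=13: ready={E} → run E
t=14: ready={E} → run E
t=15: ready={E} → run E
t=16: ready={E} → run E
t=17: (idle)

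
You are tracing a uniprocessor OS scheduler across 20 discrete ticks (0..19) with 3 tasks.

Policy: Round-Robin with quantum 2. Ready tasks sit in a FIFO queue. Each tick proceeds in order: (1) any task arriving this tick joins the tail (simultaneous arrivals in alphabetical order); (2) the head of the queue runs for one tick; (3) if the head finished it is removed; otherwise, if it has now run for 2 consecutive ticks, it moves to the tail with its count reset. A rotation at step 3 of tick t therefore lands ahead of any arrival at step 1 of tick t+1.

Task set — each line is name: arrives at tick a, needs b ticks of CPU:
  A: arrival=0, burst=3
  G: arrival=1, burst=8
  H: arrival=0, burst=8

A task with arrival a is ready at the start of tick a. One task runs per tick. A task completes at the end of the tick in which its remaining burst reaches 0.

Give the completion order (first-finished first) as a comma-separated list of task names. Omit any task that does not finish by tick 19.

completion order = A, H, G

t=0: queue=[A,H] q_used=0 → run A
t=1: queue=[A,H,G] q_used=1 → run A
t=2: queue=[H,G,A] q_used=0 → run H
t=3: queue=[H,G,A] q_used=1 → run H
t=4: queue=[G,A,H] q_used=0 → run G
t=5: queue=[G,A,H] q_used=1 → run G
t=6: queue=[A,H,G] q_used=0 → run A
t=7: queue=[H,G] q_used=0 → run H
t=8: queue=[H,G] q_used=1 → run H
t=9: queue=[G,H] q_used=0 → run G
t=10: queue=[G,H] q_used=1 → run G
t=11: queue=[H,G] q_used=0 → run H
t=12: queue=[H,G] q_used=1 → run H
t=13: queue=[G,H] q_used=0 → run G
t=14: queue=[G,H] q_used=1 → run G
t=15: queue=[H,G] q_used=0 → run H
t=16: queue=[H,G] q_used=1 → run H
t=17: queue=[G] q_used=0 → run G
t=18: queue=[G] q_used=1 → run G
t=19: (idle)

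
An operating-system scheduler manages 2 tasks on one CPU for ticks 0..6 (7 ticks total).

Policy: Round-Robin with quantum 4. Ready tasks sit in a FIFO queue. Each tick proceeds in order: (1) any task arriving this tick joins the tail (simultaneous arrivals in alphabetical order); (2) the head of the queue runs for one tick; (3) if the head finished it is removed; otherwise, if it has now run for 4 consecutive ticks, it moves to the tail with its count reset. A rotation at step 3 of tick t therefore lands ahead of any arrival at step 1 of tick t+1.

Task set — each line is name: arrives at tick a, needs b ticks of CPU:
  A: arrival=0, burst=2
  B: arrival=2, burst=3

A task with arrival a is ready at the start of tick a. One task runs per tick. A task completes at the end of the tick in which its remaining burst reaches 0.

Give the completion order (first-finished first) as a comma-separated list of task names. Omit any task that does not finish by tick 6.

completion order = A, B

t=0: queue=[A] q_used=0 → run A
t=1: queue=[A] q_used=1 → run A
t=2: queue=[B] q_used=0 → run B
t=3: queue=[B] q_used=1 → run B
t=4: queue=[B] q_used=2 → run B
t=5: (idle)
t=6: (idle)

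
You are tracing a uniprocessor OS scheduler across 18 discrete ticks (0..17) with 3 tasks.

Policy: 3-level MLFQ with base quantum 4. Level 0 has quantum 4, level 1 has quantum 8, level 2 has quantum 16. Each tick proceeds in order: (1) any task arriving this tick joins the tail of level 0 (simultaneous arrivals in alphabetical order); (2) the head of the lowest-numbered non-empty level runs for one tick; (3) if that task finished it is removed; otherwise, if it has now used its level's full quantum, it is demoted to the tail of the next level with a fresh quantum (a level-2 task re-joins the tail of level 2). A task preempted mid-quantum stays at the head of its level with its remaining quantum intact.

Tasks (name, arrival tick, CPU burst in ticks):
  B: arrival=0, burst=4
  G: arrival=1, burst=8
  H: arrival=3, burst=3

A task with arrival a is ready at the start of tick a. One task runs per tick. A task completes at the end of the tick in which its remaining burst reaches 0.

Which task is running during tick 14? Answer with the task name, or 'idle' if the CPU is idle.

running at tick 14 = G

t=0: L0/L1/L2 = B/-/- → run B
t=1: L0/L1/L2 = BG/-/- → run B
t=2: L0/L1/L2 = BG/-/- → run B
t=3: L0/L1/L2 = BGH/-/- → run B
t=4: L0/L1/L2 = GH/-/- → run G
t=5: L0/L1/L2 = GH/-/- → run G
t=6: L0/L1/L2 = GH/-/- → run G
t=7: L0/L1/L2 = GH/-/- → run G
t=8: L0/L1/L2 = H/G/- → run H
t=9: L0/L1/L2 = H/G/- → run H
t=10: L0/L1/L2 = H/G/- → run H
t=11: L0/L1/L2 = -/G/- → run G
t=12: L0/L1/L2 = -/G/- → run G
t=13: L0/L1/L2 = -/G/- → run G
t=14: L0/L1/L2 = -/G/- → run G
t=15: (idle)
t=16: (idle)
t=17: (idle)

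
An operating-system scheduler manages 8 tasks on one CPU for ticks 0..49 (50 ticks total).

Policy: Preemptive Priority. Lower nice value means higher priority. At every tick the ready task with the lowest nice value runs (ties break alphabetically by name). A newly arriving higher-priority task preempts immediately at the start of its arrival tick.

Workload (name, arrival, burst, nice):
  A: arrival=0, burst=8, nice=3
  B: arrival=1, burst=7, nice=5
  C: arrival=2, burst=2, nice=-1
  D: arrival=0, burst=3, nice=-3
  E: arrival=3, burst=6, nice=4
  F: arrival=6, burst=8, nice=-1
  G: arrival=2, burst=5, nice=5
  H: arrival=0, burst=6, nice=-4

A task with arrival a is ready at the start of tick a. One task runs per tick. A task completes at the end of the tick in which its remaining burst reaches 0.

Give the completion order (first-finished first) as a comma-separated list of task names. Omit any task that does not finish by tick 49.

completion order = H, D, C, F, A, E, B, G

t=0: ready={A,D,H} → run H
t=1: ready={A,B,D,H} → run H
t=2: ready={A,B,C,D,G,H} → run H
t=3: ready={A,B,C,D,E,G,H} → run H
t=4: ready={A,B,C,D,E,G,H} → run H
t=5: ready={A,B,C,D,E,G,H} → run H
t=6: ready={A,B,C,D,E,F,G} → run D
t=7: ready={A,B,C,D,E,F,G} → run D
t=8: ready={A,B,C,D,E,F,G} → run D
t=9: ready={A,B,C,E,F,G} → run C
t=10: ready={A,B,C,E,F,G} → run C
t=11: ready={A,B,E,F,G} → run F
t=12: ready={A,B,E,F,G} → run F
t=13: ready={A,B,E,F,G} → run F
t=14: ready={A,B,E,F,G} → run F
t=15: ready={A,B,E,F,G} → run F
t=16: ready={A,B,E,F,G} → run F
t=17: ready={A,B,E,F,G} → run F
t=18: ready={A,B,E,F,G} → run F
t=19: ready={A,B,E,G} → run A
t=20: ready={A,B,E,G} → run A
t=21: ready={A,B,E,G} → run A
t=22: ready={A,B,E,G} → run A
t=23: ready={A,B,E,G} → run A
t=24: ready={A,B,E,G} → run A
t=25: ready={A,B,E,G} → run A
t=26: ready={A,B,E,G} → run A
t=27: ready={B,E,G} → run E
t=28: ready={B,E,G} → run E
t=29: ready={B,E,G} → run E
t=30: ready={B,E,G} → run E
t=31: ready={B,E,G} → run E
t=32: ready={B,E,G} → run E
t=33: ready={B,G} → run B
t=34: ready={B,G} → run B
t=35: ready={B,G} → run B
t=36: ready={B,G} → run B
t=37: ready={B,G} → run B
t=38: ready={B,G} → run B
t=39: ready={B,G} → run B
t=40: ready={G} → run G
t=41: ready={G} → run G
t=42: ready={G} → run G
t=43: ready={G} → run G
t=44: ready={G} → run G
t=45: (idle)
t=46: (idle)
t=47: (idle)
t=48: (idle)
t=49: (idle)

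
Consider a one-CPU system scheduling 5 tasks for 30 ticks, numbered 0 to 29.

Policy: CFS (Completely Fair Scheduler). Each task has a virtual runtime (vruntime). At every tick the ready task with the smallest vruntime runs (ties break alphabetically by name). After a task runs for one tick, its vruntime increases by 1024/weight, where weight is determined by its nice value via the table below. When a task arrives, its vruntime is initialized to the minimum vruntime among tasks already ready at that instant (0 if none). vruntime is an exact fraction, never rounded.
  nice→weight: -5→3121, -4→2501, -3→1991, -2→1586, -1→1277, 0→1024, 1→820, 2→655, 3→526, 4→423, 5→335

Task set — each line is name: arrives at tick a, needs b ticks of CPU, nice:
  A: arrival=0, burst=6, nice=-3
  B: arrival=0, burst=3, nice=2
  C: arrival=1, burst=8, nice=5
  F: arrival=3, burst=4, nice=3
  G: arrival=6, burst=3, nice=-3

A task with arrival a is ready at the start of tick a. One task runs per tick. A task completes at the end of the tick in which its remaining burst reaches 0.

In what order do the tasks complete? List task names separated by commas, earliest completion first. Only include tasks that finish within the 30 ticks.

t=0: vr[A=0 B=0] → run A
t=1: vr[A=1024/1991 B=0 C=0] → run B
t=2: vr[A=1024/1991 B=1024/655 C=0] → run C
t=3: vr[A=1024/1991 B=1024/655 C=1024/335 F=1024/1991] → run A
t=4: vr[A=2048/1991 B=1024/655 C=1024/335 F=1024/1991] → run F
t=5: vr[A=2048/1991 B=1024/655 C=1024/335 F=1288704/523633] → run A
t=6: vr[A=3072/1991 B=1024/655 C=1024/335 F=1288704/523633 G=3072/1991] → run A
t=7: vr[A=4096/1991 B=1024/655 C=1024/335 F=1288704/523633 G=3072/1991] → run G
t=8: vr[A=4096/1991 B=1024/655 C=1024/335 F=1288704/523633 G=4096/1991] → run B
t=9: vr[A=4096/1991 B=2048/655 C=1024/335 F=1288704/523633 G=4096/1991] → run A
t=10: vr[A=5120/1991 B=2048/655 C=1024/335 F=1288704/523633 G=4096/1991] → run G
t=11: vr[A=5120/1991 B=2048/655 C=1024/335 F=1288704/523633 G=5120/1991] → run F
t=12: vr[A=5120/1991 B=2048/655 C=1024/335 F=2308096/523633 G=5120/1991] → run A
t=13: vr[B=2048/655 C=1024/335 F=2308096/523633 G=5120/1991] → run G
t=14: vr[B=2048/655 C=1024/335 F=2308096/523633] → run C
t=15: vr[B=2048/655 C=2048/335 F=2308096/523633] → run B
t=16: vr[C=2048/335 F=2308096/523633] → run F
t=17: vr[C=2048/335 F=3327488/523633] → run C
t=18: vr[C=3072/335 F=3327488/523633] → run F
t=19: vr[C=3072/335] → run C
t=20: vr[C=4096/335] → run C
t=21: vr[C=1024/67] → run C
t=22: vr[C=6144/335] → run C
t=23: vr[C=7168/335] → run C
t=24: (idle)
t=25: (idle)
t=26: (idle)
t=27: (idle)
t=28: (idle)
t=29: (idle)

completion order = A, G, B, F, C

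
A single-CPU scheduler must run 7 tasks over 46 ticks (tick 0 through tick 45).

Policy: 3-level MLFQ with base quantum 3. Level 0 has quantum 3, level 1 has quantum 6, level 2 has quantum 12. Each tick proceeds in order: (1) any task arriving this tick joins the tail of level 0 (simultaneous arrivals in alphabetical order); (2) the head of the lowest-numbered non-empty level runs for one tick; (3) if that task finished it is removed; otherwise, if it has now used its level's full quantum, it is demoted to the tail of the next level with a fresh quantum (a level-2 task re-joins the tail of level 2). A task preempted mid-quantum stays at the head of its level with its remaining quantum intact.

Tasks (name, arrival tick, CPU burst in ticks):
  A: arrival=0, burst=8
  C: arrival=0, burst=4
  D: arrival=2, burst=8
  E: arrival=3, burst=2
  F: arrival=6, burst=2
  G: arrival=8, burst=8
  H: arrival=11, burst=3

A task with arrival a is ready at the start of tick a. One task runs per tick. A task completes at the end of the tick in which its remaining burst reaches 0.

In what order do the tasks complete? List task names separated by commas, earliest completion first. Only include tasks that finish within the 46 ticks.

completion order = E, F, H, A, C, D, G

t=0: L0/L1/L2 = AC/-/- → run A
t=1: L0/L1/L2 = AC/-/- → run A
t=2: L0/L1/L2 = ACD/-/- → run A
t=3: L0/L1/L2 = CDE/A/- → run C
t=4: L0/L1/L2 = CDE/A/- → run C
t=5: L0/L1/L2 = CDE/A/- → run C
t=6: L0/L1/L2 = DEF/AC/- → run D
t=7: L0/L1/L2 = DEF/AC/- → run D
t=8: L0/L1/L2 = DEFG/AC/- → run D
t=9: L0/L1/L2 = EFG/ACD/- → run E
t=10: L0/L1/L2 = EFG/ACD/- → run E
t=11: L0/L1/L2 = FGH/ACD/- → run F
t=12: L0/L1/L2 = FGH/ACD/- → run F
t=13: L0/L1/L2 = GH/ACD/- → run G
t=14: L0/L1/L2 = GH/ACD/- → run G
t=15: L0/L1/L2 = GH/ACD/- → run G
t=16: L0/L1/L2 = H/ACDG/- → run H
t=17: L0/L1/L2 = H/ACDG/- → run H
t=18: L0/L1/L2 = H/ACDG/- → run H
t=19: L0/L1/L2 = -/ACDG/- → run A
t=20: L0/L1/L2 = -/ACDG/- → run A
t=21: L0/L1/L2 = -/ACDG/- → run A
t=22: L0/L1/L2 = -/ACDG/- → run A
t=23: L0/L1/L2 = -/ACDG/- → run A
t=24: L0/L1/L2 = -/CDG/- → run C
t=25: L0/L1/L2 = -/DG/- → run D
t=26: L0/L1/L2 = -/DG/- → run D
t=27: L0/L1/L2 = -/DG/- → run D
t=28: L0/L1/L2 = -/DG/- → run D
t=29: L0/L1/L2 = -/DG/- → run D
t=30: L0/L1/L2 = -/G/- → run G
t=31: L0/L1/L2 = -/G/- → run G
t=32: L0/L1/L2 = -/G/- → run G
t=33: L0/L1/L2 = -/G/- → run G
t=34: L0/L1/L2 = -/G/- → run G
t=35: (idle)
t=36: (idle)
t=37: (idle)
t=38: (idle)
t=39: (idle)
t=40: (idle)
t=41: (idle)
t=42: (idle)
t=43: (idle)
t=44: (idle)
t=45: (idle)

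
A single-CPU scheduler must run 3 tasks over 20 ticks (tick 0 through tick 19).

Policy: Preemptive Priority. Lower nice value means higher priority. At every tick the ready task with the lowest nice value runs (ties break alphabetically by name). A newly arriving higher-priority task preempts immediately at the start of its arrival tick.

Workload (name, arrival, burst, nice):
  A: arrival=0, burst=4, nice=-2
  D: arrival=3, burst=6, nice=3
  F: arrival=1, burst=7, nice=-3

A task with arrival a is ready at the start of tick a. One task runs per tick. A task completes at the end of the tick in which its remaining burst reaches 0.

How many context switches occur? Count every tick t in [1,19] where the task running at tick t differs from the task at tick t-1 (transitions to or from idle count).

context switches = 4

t=0: ready={A} → run A
t=1: ready={A,F} → run F
t=2: ready={A,F} → run F
t=3: ready={A,D,F} → run F
t=4: ready={A,D,F} → run F
t=5: ready={A,D,F} → run F
t=6: ready={A,D,F} → run F
t=7: ready={A,D,F} → run F
t=8: ready={A,D} → run A
t=9: ready={A,D} → run A
t=10: ready={A,D} → run A
t=11: ready={D} → run D
t=12: ready={D} → run D
t=13: ready={D} → run D
t=14: ready={D} → run D
t=15: ready={D} → run D
t=16: ready={D} → run D
t=17: (idle)
t=18: (idle)
t=19: (idle)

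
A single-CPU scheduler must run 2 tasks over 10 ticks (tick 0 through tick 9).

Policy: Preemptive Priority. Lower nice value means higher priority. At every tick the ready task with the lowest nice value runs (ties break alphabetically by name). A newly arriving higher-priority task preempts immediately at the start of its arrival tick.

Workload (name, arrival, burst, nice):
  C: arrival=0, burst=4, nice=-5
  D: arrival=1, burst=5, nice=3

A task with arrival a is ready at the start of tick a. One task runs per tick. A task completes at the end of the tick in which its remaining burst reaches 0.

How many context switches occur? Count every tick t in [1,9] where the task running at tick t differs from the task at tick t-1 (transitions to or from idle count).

t=0: ready={C} → run C
t=1: ready={C,D} → run C
t=2: ready={C,D} → run C
t=3: ready={C,D} → run C
t=4: ready={D} → run D
t=5: ready={D} → run D
t=6: ready={D} → run D
t=7: ready={D} → run D
t=8: ready={D} → run D
t=9: (idle)

context switches = 2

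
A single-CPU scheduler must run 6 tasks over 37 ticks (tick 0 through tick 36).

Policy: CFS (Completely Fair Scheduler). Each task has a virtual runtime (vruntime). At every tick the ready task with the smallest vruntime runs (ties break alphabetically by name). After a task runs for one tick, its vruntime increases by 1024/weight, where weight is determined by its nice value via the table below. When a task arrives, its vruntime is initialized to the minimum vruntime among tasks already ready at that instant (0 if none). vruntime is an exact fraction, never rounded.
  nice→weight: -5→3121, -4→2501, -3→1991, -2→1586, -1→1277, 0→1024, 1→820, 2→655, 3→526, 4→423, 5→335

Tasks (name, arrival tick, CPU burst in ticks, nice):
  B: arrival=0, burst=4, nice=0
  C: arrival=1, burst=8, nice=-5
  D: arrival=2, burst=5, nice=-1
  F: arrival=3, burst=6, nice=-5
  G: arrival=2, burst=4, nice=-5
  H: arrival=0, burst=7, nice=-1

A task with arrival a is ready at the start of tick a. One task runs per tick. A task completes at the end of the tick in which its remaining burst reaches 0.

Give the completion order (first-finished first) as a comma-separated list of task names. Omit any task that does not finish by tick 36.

t=0: vr[B=0 H=0] → run B
t=1: vr[B=1 C=0 H=0] → run C
t=2: vr[B=1 C=1024/3121 D=0 G=0 H=0] → run D
t=3: vr[B=1 C=1024/3121 D=1024/1277 F=0 G=0 H=0] → run F
t=4: vr[B=1 C=1024/3121 D=1024/1277 F=1024/3121 G=0 H=0] → run G
t=5: vr[B=1 C=1024/3121 D=1024/1277 F=1024/3121 G=1024/3121 H=0] → run H
t=6: vr[B=1 C=1024/3121 D=1024/1277 F=1024/3121 G=1024/3121 H=1024/1277] → run C
t=7: vr[B=1 C=2048/3121 D=1024/1277 F=1024/3121 G=1024/3121 H=1024/1277] → run F
t=8: vr[B=1 C=2048/3121 D=1024/1277 F=2048/3121 G=1024/3121 H=1024/1277] → run G
t=9: vr[B=1 C=2048/3121 D=1024/1277 F=2048/3121 G=2048/3121 H=1024/1277] → run C
t=10: vr[B=1 C=3072/3121 D=1024/1277 F=2048/3121 G=2048/3121 H=1024/1277] → run F
t=11: vr[B=1 C=3072/3121 D=1024/1277 F=3072/3121 G=2048/3121 H=1024/1277] → run G
t=12: vr[B=1 C=3072/3121 D=1024/1277 F=3072/3121 G=3072/3121 H=1024/1277] → run D
t=13: vr[B=1 C=3072/3121 D=2048/1277 F=3072/3121 G=3072/3121 H=1024/1277] → run H
t=14: vr[B=1 C=3072/3121 D=2048/1277 F=3072/3121 G=3072/3121 H=2048/1277] → run C
t=15: vr[B=1 C=4096/3121 D=2048/1277 F=3072/3121 G=3072/3121 H=2048/1277] → run F
t=16: vr[B=1 C=4096/3121 D=2048/1277 F=4096/3121 G=3072/3121 H=2048/1277] → run G
t=17: vr[B=1 C=4096/3121 D=2048/1277 F=4096/3121 H=2048/1277] → run B
t=18: vr[B=2 C=4096/3121 D=2048/1277 F=4096/3121 H=2048/1277] → run C
t=19: vr[B=2 C=5120/3121 D=2048/1277 F=4096/3121 H=2048/1277] → run F
t=20: vr[B=2 C=5120/3121 D=2048/1277 F=5120/3121 H=2048/1277] → run D
t=21: vr[B=2 C=5120/3121 D=3072/1277 F=5120/3121 H=2048/1277] → run H
t=22: vr[B=2 C=5120/3121 D=3072/1277 F=5120/3121 H=3072/1277] → run C
t=23: vr[B=2 C=6144/3121 D=3072/1277 F=5120/3121 H=3072/1277] → run F
t=24: vr[B=2 C=6144/3121 D=3072/1277 H=3072/1277] → run C
t=25: vr[B=2 C=7168/3121 D=3072/1277 H=3072/1277] → run B
t=26: vr[B=3 C=7168/3121 D=3072/1277 H=3072/1277] → run C
t=27: vr[B=3 D=3072/1277 H=3072/1277] → run D
t=28: vr[B=3 D=4096/1277 H=3072/1277] → run H
t=29: vr[B=3 D=4096/1277 H=4096/1277] → run B
t=30: vr[D=4096/1277 H=4096/1277] → run D
t=31: vr[H=4096/1277] → run H
t=32: vr[H=5120/1277] → run H
t=33: vr[H=6144/1277] → run H
t=34: (idle)
t=35: (idle)
t=36: (idle)

completion order = G, F, C, B, D, H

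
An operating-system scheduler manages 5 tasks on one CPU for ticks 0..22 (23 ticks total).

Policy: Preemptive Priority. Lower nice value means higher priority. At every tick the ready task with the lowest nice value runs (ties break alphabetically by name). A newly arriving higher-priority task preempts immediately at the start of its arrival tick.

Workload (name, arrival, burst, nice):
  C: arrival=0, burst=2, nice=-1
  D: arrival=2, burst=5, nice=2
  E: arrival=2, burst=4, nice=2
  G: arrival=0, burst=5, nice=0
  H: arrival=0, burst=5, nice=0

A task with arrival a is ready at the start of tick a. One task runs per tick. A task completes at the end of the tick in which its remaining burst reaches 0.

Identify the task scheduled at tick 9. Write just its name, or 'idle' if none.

t=0: ready={C,G,H} → run C
t=1: ready={C,G,H} → run C
t=2: ready={D,E,G,H} → run G
t=3: ready={D,E,G,H} → run G
t=4: ready={D,E,G,H} → run G
t=5: ready={D,E,G,H} → run G
t=6: ready={D,E,G,H} → run G
t=7: ready={D,E,H} → run H
t=8: ready={D,E,H} → run H
t=9: ready={D,E,H} → run H
t=10: ready={D,E,H} → run H
t=11: ready={D,E,H} → run H
t=12: ready={D,E} → run D
t=13: ready={D,E} → run D
t=14: ready={D,E} → run D
t=15: ready={D,E} → run D
t=16: ready={D,E} → run D
t=17: ready={E} → run E
t=18: ready={E} → run E
t=19: ready={E} → run E
t=20: ready={E} → run E
t=21: (idle)
t=22: (idle)

running at tick 9 = H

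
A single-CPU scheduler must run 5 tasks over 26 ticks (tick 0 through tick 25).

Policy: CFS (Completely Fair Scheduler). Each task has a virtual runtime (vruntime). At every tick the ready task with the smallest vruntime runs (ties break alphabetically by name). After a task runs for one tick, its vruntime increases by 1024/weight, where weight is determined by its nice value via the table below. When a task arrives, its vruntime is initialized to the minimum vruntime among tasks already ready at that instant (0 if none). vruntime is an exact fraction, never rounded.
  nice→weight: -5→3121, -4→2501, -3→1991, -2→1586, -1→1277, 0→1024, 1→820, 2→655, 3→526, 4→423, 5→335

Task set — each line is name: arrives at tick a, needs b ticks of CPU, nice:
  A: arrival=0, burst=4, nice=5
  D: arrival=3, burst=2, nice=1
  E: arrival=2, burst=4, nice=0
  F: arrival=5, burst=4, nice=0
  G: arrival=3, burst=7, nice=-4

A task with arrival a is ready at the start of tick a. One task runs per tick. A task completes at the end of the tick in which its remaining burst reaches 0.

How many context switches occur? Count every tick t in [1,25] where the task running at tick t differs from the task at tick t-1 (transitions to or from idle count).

t=0: vr[A=0] → run A
t=1: vr[A=1024/335] → run A
t=2: vr[A=2048/335 E=2048/335] → run A
t=3: vr[A=3072/335 D=2048/335 E=2048/335 G=2048/335] → run D
t=4: vr[A=3072/335 D=20224/2747 E=2048/335 G=2048/335] → run E
t=5: vr[A=3072/335 D=20224/2747 E=2383/335 F=2048/335 G=2048/335] → run F
t=6: vr[A=3072/335 D=20224/2747 E=2383/335 F=2383/335 G=2048/335] → run G
t=7: vr[A=3072/335 D=20224/2747 E=2383/335 F=2383/335 G=5465088/837835] → run G
t=8: vr[A=3072/335 D=20224/2747 E=2383/335 F=2383/335 G=5808128/837835] → run G
t=9: vr[A=3072/335 D=20224/2747 E=2383/335 F=2383/335 G=6151168/837835] → run E
t=10: vr[A=3072/335 D=20224/2747 E=2718/335 F=2383/335 G=6151168/837835] → run F
t=11: vr[A=3072/335 D=20224/2747 E=2718/335 F=2718/335 G=6151168/837835] → run G
t=12: vr[A=3072/335 D=20224/2747 E=2718/335 F=2718/335 G=6494208/837835] → run D
t=13: vr[A=3072/335 E=2718/335 F=2718/335 G=6494208/837835] → run G
t=14: vr[A=3072/335 E=2718/335 F=2718/335 G=6837248/837835] → run E
t=15: vr[A=3072/335 E=3053/335 F=2718/335 G=6837248/837835] → run F
t=16: vr[A=3072/335 E=3053/335 F=3053/335 G=6837248/837835] → run G
t=17: vr[A=3072/335 E=3053/335 F=3053/335 G=7180288/837835] → run G
t=18: vr[A=3072/335 E=3053/335 F=3053/335] → run E
t=19: vr[A=3072/335 F=3053/335] → run F
t=20: vr[A=3072/335] → run A
t=21: (idle)
t=22: (idle)
t=23: (idle)
t=24: (idle)
t=25: (idle)

context switches = 16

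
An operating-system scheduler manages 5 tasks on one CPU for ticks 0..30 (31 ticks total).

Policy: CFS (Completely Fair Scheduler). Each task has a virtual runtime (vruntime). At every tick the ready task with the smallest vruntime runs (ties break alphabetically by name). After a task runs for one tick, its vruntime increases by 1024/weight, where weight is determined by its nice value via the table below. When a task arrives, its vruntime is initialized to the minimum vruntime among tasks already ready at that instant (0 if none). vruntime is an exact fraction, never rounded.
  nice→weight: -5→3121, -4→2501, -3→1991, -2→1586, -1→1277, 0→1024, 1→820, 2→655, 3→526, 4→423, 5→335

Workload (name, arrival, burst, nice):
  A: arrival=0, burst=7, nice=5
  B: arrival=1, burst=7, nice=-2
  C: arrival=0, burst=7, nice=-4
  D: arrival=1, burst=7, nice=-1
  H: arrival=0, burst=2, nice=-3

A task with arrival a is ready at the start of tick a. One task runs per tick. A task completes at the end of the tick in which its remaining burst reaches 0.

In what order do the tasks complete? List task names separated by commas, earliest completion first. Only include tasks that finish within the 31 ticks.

completion order = H, C, B, D, A

t=0: vr[A=0 C=0 H=0] → run A
t=1: vr[A=1024/335 B=0 C=0 D=0 H=0] → run B
t=2: vr[A=1024/335 B=512/793 C=0 D=0 H=0] → run C
t=3: vr[A=1024/335 B=512/793 C=1024/2501 D=0 H=0] → run D
t=4: vr[A=1024/335 B=512/793 C=1024/2501 D=1024/1277 H=0] → run H
t=5: vr[A=1024/335 B=512/793 C=1024/2501 D=1024/1277 H=1024/1991] → run C
t=6: vr[A=1024/335 B=512/793 C=2048/2501 D=1024/1277 H=1024/1991] → run H
t=7: vr[A=1024/335 B=512/793 C=2048/2501 D=1024/1277] → run B
t=8: vr[A=1024/335 B=1024/793 C=2048/2501 D=1024/1277] → run D
t=9: vr[A=1024/335 B=1024/793 C=2048/2501 D=2048/1277] → run C
t=10: vr[A=1024/335 B=1024/793 C=3072/2501 D=2048/1277] → run C
t=11: vr[A=1024/335 B=1024/793 C=4096/2501 D=2048/1277] → run B
t=12: vr[A=1024/335 B=1536/793 C=4096/2501 D=2048/1277] → run D
t=13: vr[A=1024/335 B=1536/793 C=4096/2501 D=3072/1277] → run C
t=14: vr[A=1024/335 B=1536/793 C=5120/2501 D=3072/1277] → run B
t=15: vr[A=1024/335 B=2048/793 C=5120/2501 D=3072/1277] → run C
t=16: vr[A=1024/335 B=2048/793 C=6144/2501 D=3072/1277] → run D
t=17: vr[A=1024/335 B=2048/793 C=6144/2501 D=4096/1277] → run C
t=18: vr[A=1024/335 B=2048/793 D=4096/1277] → run B
t=19: vr[A=1024/335 B=2560/793 D=4096/1277] → run A
t=20: vr[A=2048/335 B=2560/793 D=4096/1277] → run D
t=21: vr[A=2048/335 B=2560/793 D=5120/1277] → run B
t=22: vr[A=2048/335 B=3072/793 D=5120/1277] → run B
t=23: vr[A=2048/335 D=5120/1277] → run D
t=24: vr[A=2048/335 D=6144/1277] → run D
t=25: vr[A=2048/335] → run A
t=26: vr[A=3072/335] → run A
t=27: vr[A=4096/335] → run A
t=28: vr[A=1024/67] → run A
t=29: vr[A=6144/335] → run A
t=30: (idle)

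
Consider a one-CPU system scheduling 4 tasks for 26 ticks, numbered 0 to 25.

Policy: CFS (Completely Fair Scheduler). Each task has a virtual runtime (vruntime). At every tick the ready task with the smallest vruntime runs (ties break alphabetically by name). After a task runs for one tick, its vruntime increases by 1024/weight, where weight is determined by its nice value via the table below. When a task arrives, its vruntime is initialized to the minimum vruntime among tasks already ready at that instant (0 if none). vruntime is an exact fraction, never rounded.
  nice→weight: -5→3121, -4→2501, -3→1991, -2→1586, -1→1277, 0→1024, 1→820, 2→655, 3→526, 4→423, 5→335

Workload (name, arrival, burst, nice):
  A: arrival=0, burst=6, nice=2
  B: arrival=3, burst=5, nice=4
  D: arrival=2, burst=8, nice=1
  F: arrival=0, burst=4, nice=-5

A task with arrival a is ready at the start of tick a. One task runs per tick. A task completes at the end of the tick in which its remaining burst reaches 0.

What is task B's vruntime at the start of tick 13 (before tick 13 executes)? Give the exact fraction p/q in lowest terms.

vruntime(B, start of tick 13) = 6824960/1320183

t=0: vr[A=0 F=0] → run A
t=1: vr[A=1024/655 F=0] → run F
t=2: vr[A=1024/655 D=1024/3121 F=1024/3121] → run D
t=3: vr[A=1024/655 B=1024/3121 D=1008896/639805 F=1024/3121] → run B
t=4: vr[A=1024/655 B=3629056/1320183 D=1008896/639805 F=1024/3121] → run F
t=5: vr[A=1024/655 B=3629056/1320183 D=1008896/639805 F=2048/3121] → run F
t=6: vr[A=1024/655 B=3629056/1320183 D=1008896/639805 F=3072/3121] → run F
t=7: vr[A=1024/655 B=3629056/1320183 D=1008896/639805] → run A
t=8: vr[A=2048/655 B=3629056/1320183 D=1008896/639805] → run D
t=9: vr[A=2048/655 B=3629056/1320183 D=1807872/639805] → run B
t=10: vr[A=2048/655 B=6824960/1320183 D=1807872/639805] → run D
t=11: vr[A=2048/655 B=6824960/1320183 D=2606848/639805] → run A
t=12: vr[A=3072/655 B=6824960/1320183 D=2606848/639805] → run D
t=13: vr[A=3072/655 B=6824960/1320183 D=3405824/639805] → run A
t=14: vr[A=4096/655 B=6824960/1320183 D=3405824/639805] → run B
t=15: vr[A=4096/655 B=3340288/440061 D=3405824/639805] → run D
t=16: vr[A=4096/655 B=3340288/440061 D=840960/127961] → run A
t=17: vr[A=1024/131 B=3340288/440061 D=840960/127961] → run D
t=18: vr[A=1024/131 B=3340288/440061 D=5003776/639805] → run B
t=19: vr[A=1024/131 B=13216768/1320183 D=5003776/639805] → run A
t=20: vr[B=13216768/1320183 D=5003776/639805] → run D
t=21: vr[B=13216768/1320183 D=5802752/639805] → run D
t=22: vr[B=13216768/1320183] → run B
t=23: (idle)
t=24: (idle)
t=25: (idle)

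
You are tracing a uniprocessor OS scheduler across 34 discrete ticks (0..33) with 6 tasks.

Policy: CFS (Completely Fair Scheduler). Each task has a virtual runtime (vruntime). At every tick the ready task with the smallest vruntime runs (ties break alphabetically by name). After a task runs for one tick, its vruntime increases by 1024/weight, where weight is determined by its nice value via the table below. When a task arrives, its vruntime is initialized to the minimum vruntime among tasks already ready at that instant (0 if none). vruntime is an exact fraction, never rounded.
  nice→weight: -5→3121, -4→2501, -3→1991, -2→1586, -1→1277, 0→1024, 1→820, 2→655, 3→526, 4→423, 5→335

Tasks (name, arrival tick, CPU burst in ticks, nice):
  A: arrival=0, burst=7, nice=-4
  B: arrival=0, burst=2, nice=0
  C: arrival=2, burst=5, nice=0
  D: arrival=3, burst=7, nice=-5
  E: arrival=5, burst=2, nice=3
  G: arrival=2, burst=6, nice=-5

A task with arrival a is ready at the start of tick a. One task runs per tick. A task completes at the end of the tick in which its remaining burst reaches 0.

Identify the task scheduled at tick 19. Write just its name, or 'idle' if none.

running at tick 19 = G

t=0: vr[A=0 B=0] → run A
t=1: vr[A=1024/2501 B=0] → run B
t=2: vr[A=1024/2501 B=1 C=1024/2501 G=1024/2501] → run A
t=3: vr[A=2048/2501 B=1 C=1024/2501 D=1024/2501 G=1024/2501] → run C
t=4: vr[A=2048/2501 B=1 C=3525/2501 D=1024/2501 G=1024/2501] → run D
t=5: vr[A=2048/2501 B=1 C=3525/2501 D=5756928/7805621 E=1024/2501 G=1024/2501] → run E
t=6: vr[A=2048/2501 B=1 C=3525/2501 D=5756928/7805621 E=1549824/657763 G=1024/2501] → run G
t=7: vr[A=2048/2501 B=1 C=3525/2501 D=5756928/7805621 E=1549824/657763 G=5756928/7805621] → run D
t=8: vr[A=2048/2501 B=1 C=3525/2501 D=8317952/7805621 E=1549824/657763 G=5756928/7805621] → run G
t=9: vr[A=2048/2501 B=1 C=3525/2501 D=8317952/7805621 E=1549824/657763 G=8317952/7805621] → run A
t=10: vr[A=3072/2501 B=1 C=3525/2501 D=8317952/7805621 E=1549824/657763 G=8317952/7805621] → run B
t=11: vr[A=3072/2501 C=3525/2501 D=8317952/7805621 E=1549824/657763 G=8317952/7805621] → run D
t=12: vr[A=3072/2501 C=3525/2501 D=10878976/7805621 E=1549824/657763 G=8317952/7805621] → run G
t=13: vr[A=3072/2501 C=3525/2501 D=10878976/7805621 E=1549824/657763 G=10878976/7805621] → run A
t=14: vr[A=4096/2501 C=3525/2501 D=10878976/7805621 E=1549824/657763 G=10878976/7805621] → run D
t=15: vr[A=4096/2501 C=3525/2501 D=13440000/7805621 E=1549824/657763 G=10878976/7805621] → run G
t=16: vr[A=4096/2501 C=3525/2501 D=13440000/7805621 E=1549824/657763 G=13440000/7805621] → run C
t=17: vr[A=4096/2501 C=6026/2501 D=13440000/7805621 E=1549824/657763 G=13440000/7805621] → run A
t=18: vr[A=5120/2501 C=6026/2501 D=13440000/7805621 E=1549824/657763 G=13440000/7805621] → run D
t=19: vr[A=5120/2501 C=6026/2501 D=16001024/7805621 E=1549824/657763 G=13440000/7805621] → run G
t=20: vr[A=5120/2501 C=6026/2501 D=16001024/7805621 E=1549824/657763 G=16001024/7805621] → run A
t=21: vr[A=6144/2501 C=6026/2501 D=16001024/7805621 E=1549824/657763 G=16001024/7805621] → run D
t=22: vr[A=6144/2501 C=6026/2501 D=18562048/7805621 E=1549824/657763 G=16001024/7805621] → run G
t=23: vr[A=6144/2501 C=6026/2501 D=18562048/7805621 E=1549824/657763] → run E
t=24: vr[A=6144/2501 C=6026/2501 D=18562048/7805621] → run D
t=25: vr[A=6144/2501 C=6026/2501] → run C
t=26: vr[A=6144/2501 C=8527/2501] → run A
t=27: vr[C=8527/2501] → run C
t=28: vr[C=11028/2501] → run C
t=29: (idle)
t=30: (idle)
t=31: (idle)
t=32: (idle)
t=33: (idle)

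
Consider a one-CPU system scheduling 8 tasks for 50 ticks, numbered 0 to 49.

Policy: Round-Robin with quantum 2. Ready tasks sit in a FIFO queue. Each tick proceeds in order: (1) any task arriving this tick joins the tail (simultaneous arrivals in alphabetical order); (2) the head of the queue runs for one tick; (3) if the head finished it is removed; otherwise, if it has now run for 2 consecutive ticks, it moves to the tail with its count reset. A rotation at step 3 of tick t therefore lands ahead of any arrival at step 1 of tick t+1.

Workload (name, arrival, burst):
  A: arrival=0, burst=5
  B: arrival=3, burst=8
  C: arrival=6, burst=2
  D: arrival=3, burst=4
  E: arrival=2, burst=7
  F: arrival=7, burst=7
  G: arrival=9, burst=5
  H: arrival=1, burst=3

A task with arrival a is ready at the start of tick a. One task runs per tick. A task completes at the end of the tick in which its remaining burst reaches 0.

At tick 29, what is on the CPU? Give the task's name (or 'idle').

running at tick 29 = E

t=0: queue=[A] q_used=0 → run A
t=1: queue=[A,H] q_used=1 → run A
t=2: queue=[H,A,E] q_used=0 → run H
t=3: queue=[H,A,E,B,D] q_used=1 → run H
t=4: queue=[A,E,B,D,H] q_used=0 → run A
t=5: queue=[A,E,B,D,H] q_used=1 → run A
t=6: queue=[E,B,D,H,A,C] q_used=0 → run E
t=7: queue=[E,B,D,H,A,C,F] q_used=1 → run E
t=8: queue=[B,D,H,A,C,F,E] q_used=0 → run B
t=9: queue=[B,D,H,A,C,F,E,G] q_used=1 → run B
t=10: queue=[D,H,A,C,F,E,G,B] q_used=0 → run D
t=11: queue=[D,H,A,C,F,E,G,B] q_used=1 → run D
t=12: queue=[H,A,C,F,E,G,B,D] q_used=0 → run H
t=13: queue=[A,C,F,E,G,B,D] q_used=0 → run A
t=14: queue=[C,F,E,G,B,D] q_used=0 → run C
t=15: queue=[C,F,E,G,B,D] q_used=1 → run C
t=16: queue=[F,E,G,B,D] q_used=0 → run F
t=17: queue=[F,E,G,B,D] q_used=1 → run F
t=18: queue=[E,G,B,D,F] q_used=0 → run E
t=19: queue=[E,G,B,D,F] q_used=1 → run E
t=20: queue=[G,B,D,F,E] q_used=0 → run G
t=21: queue=[G,B,D,F,E] q_used=1 → run G
t=22: queue=[B,D,F,E,G] q_used=0 → run B
t=23: queue=[B,D,F,E,G] q_used=1 → run B
t=24: queue=[D,F,E,G,B] q_used=0 → run D
t=25: queue=[D,F,E,G,B] q_used=1 → run D
t=26: queue=[F,E,G,B] q_used=0 → run F
t=27: queue=[F,E,G,B] q_used=1 → run F
t=28: queue=[E,G,B,F] q_used=0 → run E
t=29: queue=[E,G,B,F] q_used=1 → run E
t=30: queue=[G,B,F,E] q_used=0 → run G
t=31: queue=[G,B,F,E] q_used=1 → run G
t=32: queue=[B,F,E,G] q_used=0 → run B
t=33: queue=[B,F,E,G] q_used=1 → run B
t=34: queue=[F,E,G,B] q_used=0 → run F
t=35: queue=[F,E,G,B] q_used=1 → run F
t=36: queue=[E,G,B,F] q_used=0 → run E
t=37: queue=[G,B,F] q_used=0 → run G
t=38: queue=[B,F] q_used=0 → run B
t=39: queue=[B,F] q_used=1 → run B
t=40: queue=[F] q_used=0 → run F
t=41: (idle)
t=42: (idle)
t=43: (idle)
t=44: (idle)
t=45: (idle)
t=46: (idle)
t=47: (idle)
t=48: (idle)
t=49: (idle)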